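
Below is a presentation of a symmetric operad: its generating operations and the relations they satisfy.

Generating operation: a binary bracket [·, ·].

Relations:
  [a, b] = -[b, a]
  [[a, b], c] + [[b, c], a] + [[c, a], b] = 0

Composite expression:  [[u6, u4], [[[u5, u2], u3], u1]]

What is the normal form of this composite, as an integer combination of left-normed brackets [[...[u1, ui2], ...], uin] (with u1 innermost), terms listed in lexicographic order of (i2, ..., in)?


[[[[[u1, u2], u5], u3], u4], u6] - [[[[[u1, u2], u5], u3], u6], u4] - [[[[[u1, u3], u2], u5], u4], u6] + [[[[[u1, u3], u2], u5], u6], u4] + [[[[[u1, u3], u5], u2], u4], u6] - [[[[[u1, u3], u5], u2], u6], u4] - [[[[[u1, u5], u2], u3], u4], u6] + [[[[[u1, u5], u2], u3], u6], u4]


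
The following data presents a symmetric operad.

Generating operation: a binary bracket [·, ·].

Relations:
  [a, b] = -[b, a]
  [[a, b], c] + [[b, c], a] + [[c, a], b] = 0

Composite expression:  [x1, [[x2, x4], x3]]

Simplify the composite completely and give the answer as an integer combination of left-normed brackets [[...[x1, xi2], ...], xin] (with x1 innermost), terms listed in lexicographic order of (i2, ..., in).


[[[x1, x2], x4], x3] - [[[x1, x3], x2], x4] + [[[x1, x3], x4], x2] - [[[x1, x4], x2], x3]

In the tensor algebra, words opening x1 carry the x1-anchored form.
Composite bracket: [x1, [[x2, x4], x3]]
Expanding via [a, b] = ab - ba: 8 signed words (2^3 = 8).
Only words starting with x1 matter:
  sign of x1x2x4x3 is +1, so it contributes +[[[x1, x2], x4], x3]
  sign of x1x3x2x4 is -1, so it contributes -[[[x1, x3], x2], x4]
  sign of x1x3x4x2 is +1, so it contributes +[[[x1, x3], x4], x2]
  sign of x1x4x2x3 is -1, so it contributes -[[[x1, x4], x2], x3]


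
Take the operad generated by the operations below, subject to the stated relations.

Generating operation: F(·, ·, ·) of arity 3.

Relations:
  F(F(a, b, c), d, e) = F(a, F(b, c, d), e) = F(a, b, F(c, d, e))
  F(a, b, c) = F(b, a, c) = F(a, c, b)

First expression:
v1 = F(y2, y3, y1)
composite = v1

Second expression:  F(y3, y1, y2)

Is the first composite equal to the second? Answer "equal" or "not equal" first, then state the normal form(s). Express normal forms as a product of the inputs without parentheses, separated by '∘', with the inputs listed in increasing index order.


equal; both compose to y1 ∘ y2 ∘ y3

The first expression, normalized: y1 ∘ y2 ∘ y3
The second expression, normalized: y1 ∘ y2 ∘ y3
The normal forms match — equal.


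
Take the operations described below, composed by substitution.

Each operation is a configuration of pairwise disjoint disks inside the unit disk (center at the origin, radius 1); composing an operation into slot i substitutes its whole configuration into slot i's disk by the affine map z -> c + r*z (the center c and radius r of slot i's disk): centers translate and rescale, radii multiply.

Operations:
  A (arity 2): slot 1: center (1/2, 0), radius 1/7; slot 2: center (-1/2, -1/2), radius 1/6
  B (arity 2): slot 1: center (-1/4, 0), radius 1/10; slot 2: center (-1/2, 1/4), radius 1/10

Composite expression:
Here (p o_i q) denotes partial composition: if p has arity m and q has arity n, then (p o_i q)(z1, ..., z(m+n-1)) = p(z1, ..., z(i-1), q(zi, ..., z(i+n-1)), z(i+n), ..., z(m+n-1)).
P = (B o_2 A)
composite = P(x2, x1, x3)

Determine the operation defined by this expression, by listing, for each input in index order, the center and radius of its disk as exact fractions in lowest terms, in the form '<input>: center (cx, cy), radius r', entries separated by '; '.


x1: center (-9/20, 1/4), radius 1/70; x2: center (-1/4, 0), radius 1/10; x3: center (-11/20, 1/5), radius 1/60


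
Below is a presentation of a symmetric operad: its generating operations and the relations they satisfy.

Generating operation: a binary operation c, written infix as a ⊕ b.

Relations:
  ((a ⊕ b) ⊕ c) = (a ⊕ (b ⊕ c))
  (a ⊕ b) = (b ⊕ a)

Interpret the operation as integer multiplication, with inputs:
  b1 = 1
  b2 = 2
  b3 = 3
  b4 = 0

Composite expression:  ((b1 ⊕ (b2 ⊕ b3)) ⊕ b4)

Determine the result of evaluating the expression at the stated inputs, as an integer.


0


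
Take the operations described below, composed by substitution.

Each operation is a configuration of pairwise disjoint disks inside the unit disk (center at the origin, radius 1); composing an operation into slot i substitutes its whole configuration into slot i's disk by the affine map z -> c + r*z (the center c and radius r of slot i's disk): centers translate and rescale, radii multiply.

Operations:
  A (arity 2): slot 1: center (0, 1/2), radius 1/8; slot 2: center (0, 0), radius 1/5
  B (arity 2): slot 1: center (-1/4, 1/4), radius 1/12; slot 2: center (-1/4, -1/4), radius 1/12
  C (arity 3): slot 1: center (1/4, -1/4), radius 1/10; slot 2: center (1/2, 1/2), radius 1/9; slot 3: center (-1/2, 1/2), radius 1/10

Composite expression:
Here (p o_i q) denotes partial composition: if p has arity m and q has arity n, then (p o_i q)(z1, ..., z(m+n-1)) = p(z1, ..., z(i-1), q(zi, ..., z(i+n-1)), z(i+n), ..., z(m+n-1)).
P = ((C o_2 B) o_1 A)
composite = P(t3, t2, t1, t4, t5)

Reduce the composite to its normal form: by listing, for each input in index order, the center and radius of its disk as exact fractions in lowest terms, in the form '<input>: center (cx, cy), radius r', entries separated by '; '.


t1: center (17/36, 19/36), radius 1/108; t2: center (1/4, -1/4), radius 1/50; t3: center (1/4, -1/5), radius 1/80; t4: center (17/36, 17/36), radius 1/108; t5: center (-1/2, 1/2), radius 1/10

Each t-disk chains the slot maps above it in C; radii multiply.
tracing t3 down its 2-map path: center (1/4, -1/5), radius 1/80
tracing t2 down its 2-map path: center (1/4, -1/4), radius 1/50
tracing t1 down its 2-map path: center (17/36, 19/36), radius 1/108
tracing t4 down its 2-map path: center (17/36, 17/36), radius 1/108
tracing t5 down its 1-map path: center (-1/2, 1/2), radius 1/10


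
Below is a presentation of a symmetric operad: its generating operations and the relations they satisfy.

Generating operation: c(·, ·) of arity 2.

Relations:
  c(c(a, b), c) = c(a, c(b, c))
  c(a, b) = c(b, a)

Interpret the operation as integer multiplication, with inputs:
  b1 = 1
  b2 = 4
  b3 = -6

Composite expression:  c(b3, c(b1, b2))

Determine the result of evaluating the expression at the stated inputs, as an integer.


c(b1, b2) = 4
c(b3, c(b1, b2)) = -24

-24


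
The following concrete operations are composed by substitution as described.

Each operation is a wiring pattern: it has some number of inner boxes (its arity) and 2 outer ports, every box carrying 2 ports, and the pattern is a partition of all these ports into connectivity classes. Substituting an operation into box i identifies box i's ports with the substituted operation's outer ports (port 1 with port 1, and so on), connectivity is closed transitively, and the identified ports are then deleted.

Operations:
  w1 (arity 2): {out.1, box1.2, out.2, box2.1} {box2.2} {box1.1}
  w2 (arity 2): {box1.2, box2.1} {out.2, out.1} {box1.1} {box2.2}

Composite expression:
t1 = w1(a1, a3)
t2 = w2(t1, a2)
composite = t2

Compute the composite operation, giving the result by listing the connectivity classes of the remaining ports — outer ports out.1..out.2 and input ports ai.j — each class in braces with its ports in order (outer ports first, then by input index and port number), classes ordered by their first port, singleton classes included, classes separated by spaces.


Substituting into w2 glues patterns; closure does the rest.
the subtree at w1 composes to {out.1, out.2, a1.2, a3.1} {a1.1} {a3.2} on (a1, a3); out.j = own outer ports
the subtree at w2 composes to {out.1, out.2} {a1.1} {a1.2, a2.1, a3.1} {a2.2} {a3.2} on (a1, a3, a2); out.j = own outer ports

{out.1, out.2} {a1.1} {a1.2, a2.1, a3.1} {a2.2} {a3.2}


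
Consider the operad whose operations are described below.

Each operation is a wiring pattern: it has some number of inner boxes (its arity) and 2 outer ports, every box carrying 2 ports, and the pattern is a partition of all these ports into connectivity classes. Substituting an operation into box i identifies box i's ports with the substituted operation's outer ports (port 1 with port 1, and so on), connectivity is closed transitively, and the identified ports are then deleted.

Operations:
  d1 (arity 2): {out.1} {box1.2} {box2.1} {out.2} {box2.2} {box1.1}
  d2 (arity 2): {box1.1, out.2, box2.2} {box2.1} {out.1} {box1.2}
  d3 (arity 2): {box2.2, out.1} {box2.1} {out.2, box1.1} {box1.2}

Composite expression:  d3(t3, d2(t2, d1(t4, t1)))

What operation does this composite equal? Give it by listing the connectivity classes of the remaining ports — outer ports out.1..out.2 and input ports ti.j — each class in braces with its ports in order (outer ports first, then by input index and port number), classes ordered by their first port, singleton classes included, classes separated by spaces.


{out.1, t2.1} {out.2, t3.1} {t1.1} {t1.2} {t2.2} {t3.2} {t4.1} {t4.2}


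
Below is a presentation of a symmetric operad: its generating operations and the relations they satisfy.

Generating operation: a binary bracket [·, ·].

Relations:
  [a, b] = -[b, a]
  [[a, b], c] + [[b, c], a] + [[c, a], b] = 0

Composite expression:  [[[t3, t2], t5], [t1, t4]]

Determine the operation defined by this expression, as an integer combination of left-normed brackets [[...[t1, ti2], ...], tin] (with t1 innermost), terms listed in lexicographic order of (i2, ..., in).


[[[[t1, t4], t2], t3], t5] - [[[[t1, t4], t3], t2], t5] - [[[[t1, t4], t5], t2], t3] + [[[[t1, t4], t5], t3], t2]


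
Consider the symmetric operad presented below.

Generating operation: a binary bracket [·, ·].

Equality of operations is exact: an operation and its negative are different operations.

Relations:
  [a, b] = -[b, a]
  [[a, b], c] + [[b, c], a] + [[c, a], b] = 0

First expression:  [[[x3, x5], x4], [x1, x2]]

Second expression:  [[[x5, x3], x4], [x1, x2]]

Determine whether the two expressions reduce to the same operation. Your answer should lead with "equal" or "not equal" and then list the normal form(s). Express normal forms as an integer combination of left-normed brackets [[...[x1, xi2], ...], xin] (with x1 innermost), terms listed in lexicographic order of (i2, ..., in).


The first composite normalizes to -[[[[x1, x2], x3], x5], x4] + [[[[x1, x2], x4], x3], x5] - [[[[x1, x2], x4], x5], x3] + [[[[x1, x2], x5], x3], x4]
The second composite normalizes to [[[[x1, x2], x3], x5], x4] - [[[[x1, x2], x4], x3], x5] + [[[[x1, x2], x4], x5], x3] - [[[[x1, x2], x5], x3], x4]
The forms do not match — not equal.

not equal; the first gives -[[[[x1, x2], x3], x5], x4] + [[[[x1, x2], x4], x3], x5] - [[[[x1, x2], x4], x5], x3] + [[[[x1, x2], x5], x3], x4] and the second [[[[x1, x2], x3], x5], x4] - [[[[x1, x2], x4], x3], x5] + [[[[x1, x2], x4], x5], x3] - [[[[x1, x2], x5], x3], x4]


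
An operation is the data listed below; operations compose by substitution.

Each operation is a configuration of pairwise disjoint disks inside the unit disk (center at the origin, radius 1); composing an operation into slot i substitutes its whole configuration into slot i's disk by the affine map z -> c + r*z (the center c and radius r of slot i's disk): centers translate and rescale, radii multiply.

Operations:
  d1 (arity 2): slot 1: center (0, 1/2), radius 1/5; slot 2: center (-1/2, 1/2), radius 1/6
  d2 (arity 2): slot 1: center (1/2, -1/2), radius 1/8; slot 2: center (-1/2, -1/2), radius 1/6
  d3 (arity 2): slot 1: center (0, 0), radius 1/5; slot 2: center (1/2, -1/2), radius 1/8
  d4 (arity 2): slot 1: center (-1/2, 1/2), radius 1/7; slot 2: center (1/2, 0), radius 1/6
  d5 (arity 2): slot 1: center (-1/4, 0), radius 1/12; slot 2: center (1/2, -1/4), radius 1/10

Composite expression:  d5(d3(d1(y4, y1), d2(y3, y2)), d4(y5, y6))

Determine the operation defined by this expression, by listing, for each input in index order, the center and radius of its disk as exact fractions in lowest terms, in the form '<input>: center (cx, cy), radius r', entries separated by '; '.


y1: center (-31/120, 1/120), radius 1/360; y2: center (-41/192, -3/64), radius 1/576; y3: center (-13/64, -3/64), radius 1/768; y4: center (-1/4, 1/120), radius 1/300; y5: center (9/20, -1/5), radius 1/70; y6: center (11/20, -1/4), radius 1/60

Follow each y-input down from d5: c' goes to c + r*c', radius to r*r'.
y4: after 3 affine steps, its disk has center (-1/4, 1/120), radius 1/300
y1: after 3 affine steps, its disk has center (-31/120, 1/120), radius 1/360
y3: after 3 affine steps, its disk has center (-13/64, -3/64), radius 1/768
y2: after 3 affine steps, its disk has center (-41/192, -3/64), radius 1/576
y5: after 2 affine steps, its disk has center (9/20, -1/5), radius 1/70
y6: after 2 affine steps, its disk has center (11/20, -1/4), radius 1/60


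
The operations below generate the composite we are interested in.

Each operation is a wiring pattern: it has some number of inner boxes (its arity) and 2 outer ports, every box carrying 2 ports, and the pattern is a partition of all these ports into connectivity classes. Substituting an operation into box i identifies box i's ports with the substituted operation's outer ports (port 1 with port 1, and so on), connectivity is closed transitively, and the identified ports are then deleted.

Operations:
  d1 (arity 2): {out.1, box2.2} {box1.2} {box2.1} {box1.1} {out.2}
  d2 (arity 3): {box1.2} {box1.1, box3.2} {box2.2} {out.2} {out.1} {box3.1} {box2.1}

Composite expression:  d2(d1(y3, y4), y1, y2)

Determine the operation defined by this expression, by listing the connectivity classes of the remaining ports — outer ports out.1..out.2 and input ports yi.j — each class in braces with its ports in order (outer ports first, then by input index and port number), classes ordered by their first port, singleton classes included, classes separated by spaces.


{out.1} {out.2} {y1.1} {y1.2} {y2.1} {y2.2, y4.2} {y3.1} {y3.2} {y4.1}


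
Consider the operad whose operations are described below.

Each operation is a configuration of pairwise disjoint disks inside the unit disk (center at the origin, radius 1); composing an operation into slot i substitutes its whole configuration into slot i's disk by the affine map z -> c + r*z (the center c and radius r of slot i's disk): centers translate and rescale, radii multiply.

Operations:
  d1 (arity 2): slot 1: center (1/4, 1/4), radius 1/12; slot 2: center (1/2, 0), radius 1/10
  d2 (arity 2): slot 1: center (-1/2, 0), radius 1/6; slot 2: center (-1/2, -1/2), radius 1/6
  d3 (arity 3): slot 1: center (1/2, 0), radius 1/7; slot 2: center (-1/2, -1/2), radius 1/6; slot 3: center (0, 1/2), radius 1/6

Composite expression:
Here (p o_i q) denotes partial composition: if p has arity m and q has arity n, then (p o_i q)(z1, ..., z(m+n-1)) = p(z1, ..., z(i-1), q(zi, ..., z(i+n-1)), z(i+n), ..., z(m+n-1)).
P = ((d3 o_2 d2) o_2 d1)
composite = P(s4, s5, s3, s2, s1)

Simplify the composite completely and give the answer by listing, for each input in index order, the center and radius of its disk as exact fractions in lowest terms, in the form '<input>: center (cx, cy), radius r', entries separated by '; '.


s1: center (0, 1/2), radius 1/6; s2: center (-7/12, -7/12), radius 1/36; s3: center (-41/72, -1/2), radius 1/360; s4: center (1/2, 0), radius 1/7; s5: center (-83/144, -71/144), radius 1/432

Below d3, radii multiply path by path; the s-disk centers shift.
tracing s4 down its 1-map path: center (1/2, 0), radius 1/7
tracing s5 down its 3-map path: center (-83/144, -71/144), radius 1/432
tracing s3 down its 3-map path: center (-41/72, -1/2), radius 1/360
tracing s2 down its 2-map path: center (-7/12, -7/12), radius 1/36
tracing s1 down its 1-map path: center (0, 1/2), radius 1/6


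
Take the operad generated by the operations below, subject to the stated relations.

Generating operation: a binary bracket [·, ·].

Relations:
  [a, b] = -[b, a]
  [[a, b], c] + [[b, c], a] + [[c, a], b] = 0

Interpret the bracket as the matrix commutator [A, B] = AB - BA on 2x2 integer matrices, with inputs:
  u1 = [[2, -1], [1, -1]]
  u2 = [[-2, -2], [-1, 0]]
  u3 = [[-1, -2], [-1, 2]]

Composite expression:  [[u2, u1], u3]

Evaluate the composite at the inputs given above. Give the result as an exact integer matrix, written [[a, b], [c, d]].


[[-10, 36], [-3, 10]]


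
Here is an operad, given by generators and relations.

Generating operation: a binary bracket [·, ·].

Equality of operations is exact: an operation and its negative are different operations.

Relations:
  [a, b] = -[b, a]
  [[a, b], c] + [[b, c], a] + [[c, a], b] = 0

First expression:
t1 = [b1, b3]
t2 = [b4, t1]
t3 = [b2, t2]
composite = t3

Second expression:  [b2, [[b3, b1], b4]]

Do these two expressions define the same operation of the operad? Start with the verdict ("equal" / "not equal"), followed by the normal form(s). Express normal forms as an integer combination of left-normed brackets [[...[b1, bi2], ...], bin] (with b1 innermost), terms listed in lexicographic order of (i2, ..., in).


Normal form of the first expression: [[[b1, b3], b4], b2]
Normal form of the second expression: [[[b1, b3], b4], b2]
Both agree, so they are equal.

equal — both sides give [[[b1, b3], b4], b2]


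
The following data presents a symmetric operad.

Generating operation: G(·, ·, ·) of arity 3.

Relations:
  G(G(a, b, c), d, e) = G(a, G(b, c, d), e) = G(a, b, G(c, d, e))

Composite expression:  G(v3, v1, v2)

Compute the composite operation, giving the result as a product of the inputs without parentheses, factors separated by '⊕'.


Associativity of G dissolves the nesting; only the v-input order survives.
G(v3, v1, v2) linearizes to v3 ⊕ v1 ⊕ v2

v3 ⊕ v1 ⊕ v2


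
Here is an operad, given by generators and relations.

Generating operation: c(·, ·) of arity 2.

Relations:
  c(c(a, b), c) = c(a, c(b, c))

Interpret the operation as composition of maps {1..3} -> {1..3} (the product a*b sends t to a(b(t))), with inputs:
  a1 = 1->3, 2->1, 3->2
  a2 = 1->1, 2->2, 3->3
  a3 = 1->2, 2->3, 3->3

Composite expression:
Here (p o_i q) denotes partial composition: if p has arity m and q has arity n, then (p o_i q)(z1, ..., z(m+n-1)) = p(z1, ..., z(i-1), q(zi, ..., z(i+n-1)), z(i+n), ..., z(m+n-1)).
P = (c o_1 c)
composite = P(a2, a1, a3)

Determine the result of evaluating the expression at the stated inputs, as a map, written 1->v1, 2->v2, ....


1->1, 2->2, 3->2

c(a2, a1) = 1->3, 2->1, 3->2
c(c(a2, a1), a3) = 1->1, 2->2, 3->2


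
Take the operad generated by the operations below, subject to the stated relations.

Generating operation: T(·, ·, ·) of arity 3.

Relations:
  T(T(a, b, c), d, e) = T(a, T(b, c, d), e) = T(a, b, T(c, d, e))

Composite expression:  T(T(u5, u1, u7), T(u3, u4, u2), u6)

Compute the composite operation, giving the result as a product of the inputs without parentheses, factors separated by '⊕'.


u5 ⊕ u1 ⊕ u7 ⊕ u3 ⊕ u4 ⊕ u2 ⊕ u6

All parenthesizations of T agree; list the u-inputs left to right.
T(u5, u1, u7) reduces to u5 ⊕ u1 ⊕ u7
T(u3, u4, u2) reduces to u3 ⊕ u4 ⊕ u2
T(T(u5, u1, u7), T(u3, u4, u2), u6) reduces to u5 ⊕ u1 ⊕ u7 ⊕ u3 ⊕ u4 ⊕ u2 ⊕ u6


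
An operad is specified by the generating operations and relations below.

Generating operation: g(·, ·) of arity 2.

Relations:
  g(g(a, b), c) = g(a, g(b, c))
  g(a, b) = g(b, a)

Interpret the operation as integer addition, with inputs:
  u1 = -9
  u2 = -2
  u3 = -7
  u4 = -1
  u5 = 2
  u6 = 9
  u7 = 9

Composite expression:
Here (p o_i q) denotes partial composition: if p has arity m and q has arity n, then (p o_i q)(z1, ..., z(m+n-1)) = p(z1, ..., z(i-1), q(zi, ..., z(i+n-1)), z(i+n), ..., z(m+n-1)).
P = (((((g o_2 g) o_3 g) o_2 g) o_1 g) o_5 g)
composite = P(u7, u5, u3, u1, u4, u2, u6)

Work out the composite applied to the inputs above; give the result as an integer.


g(u7, u5) = 11
g(u3, u1) = -16
g(u4, u2) = -3
g(g(u4, u2), u6) = 6
g(g(u3, u1), g(g(u4, u2), u6)) = -10
g(g(u7, u5), g(g(u3, u1), g(g(u4, u2), u6))) = 1

1


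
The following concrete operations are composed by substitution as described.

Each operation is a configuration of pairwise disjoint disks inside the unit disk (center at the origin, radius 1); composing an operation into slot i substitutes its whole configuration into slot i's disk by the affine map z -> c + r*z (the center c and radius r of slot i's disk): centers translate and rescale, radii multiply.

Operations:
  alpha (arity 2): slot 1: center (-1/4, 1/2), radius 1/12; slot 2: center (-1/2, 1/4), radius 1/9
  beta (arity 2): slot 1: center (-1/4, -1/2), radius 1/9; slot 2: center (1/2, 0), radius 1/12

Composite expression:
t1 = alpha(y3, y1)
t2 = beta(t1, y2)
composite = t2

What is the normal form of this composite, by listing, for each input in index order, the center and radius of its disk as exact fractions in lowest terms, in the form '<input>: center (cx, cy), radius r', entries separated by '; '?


y1: center (-11/36, -17/36), radius 1/81; y2: center (1/2, 0), radius 1/12; y3: center (-5/18, -4/9), radius 1/108

Each y-disk chains the slot maps above it in beta; radii multiply.
y3: after 2 affine steps, its disk has center (-5/18, -4/9), radius 1/108
y1: after 2 affine steps, its disk has center (-11/36, -17/36), radius 1/81
y2: after 1 affine step, its disk has center (1/2, 0), radius 1/12


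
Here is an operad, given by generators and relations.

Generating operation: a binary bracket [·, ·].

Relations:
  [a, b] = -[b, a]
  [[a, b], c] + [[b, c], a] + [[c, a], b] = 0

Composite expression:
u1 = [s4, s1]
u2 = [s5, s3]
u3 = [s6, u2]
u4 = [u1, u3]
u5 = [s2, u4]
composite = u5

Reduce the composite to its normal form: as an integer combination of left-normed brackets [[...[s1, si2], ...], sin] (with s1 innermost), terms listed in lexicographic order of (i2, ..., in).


[[[[[s1, s4], s3], s5], s6], s2] - [[[[[s1, s4], s5], s3], s6], s2] - [[[[[s1, s4], s6], s3], s5], s2] + [[[[[s1, s4], s6], s5], s3], s2]


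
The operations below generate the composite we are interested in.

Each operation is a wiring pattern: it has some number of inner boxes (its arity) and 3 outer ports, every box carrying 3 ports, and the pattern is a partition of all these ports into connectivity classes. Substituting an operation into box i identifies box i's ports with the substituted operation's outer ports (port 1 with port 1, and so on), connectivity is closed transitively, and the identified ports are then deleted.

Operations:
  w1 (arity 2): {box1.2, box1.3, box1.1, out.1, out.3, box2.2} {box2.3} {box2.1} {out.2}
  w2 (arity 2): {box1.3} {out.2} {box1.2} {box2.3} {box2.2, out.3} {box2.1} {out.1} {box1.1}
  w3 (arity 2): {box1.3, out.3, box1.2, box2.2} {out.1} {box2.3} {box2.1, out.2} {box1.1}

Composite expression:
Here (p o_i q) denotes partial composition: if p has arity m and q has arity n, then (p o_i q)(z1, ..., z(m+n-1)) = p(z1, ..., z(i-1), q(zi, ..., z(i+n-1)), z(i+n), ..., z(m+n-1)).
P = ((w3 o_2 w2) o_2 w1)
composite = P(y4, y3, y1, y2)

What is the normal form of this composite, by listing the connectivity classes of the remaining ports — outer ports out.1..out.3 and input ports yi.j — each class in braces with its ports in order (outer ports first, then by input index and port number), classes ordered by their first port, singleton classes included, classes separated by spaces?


After gluing at w3, chains via deleted ports link the y-ports.
composing w1 on (y3, y1), with out.j its own outer ports: {out.1, out.3, y1.2, y3.1, y3.2, y3.3} {out.2} {y1.1} {y1.3}
composing w2 on (y3, y1, y2), with out.j its own outer ports: {out.1} {out.2} {out.3, y2.2} {y1.1} {y1.2, y3.1, y3.2, y3.3} {y1.3} {y2.1} {y2.3}
composing w3 on (y4, y3, y1, y2), with out.j its own outer ports: {out.1} {out.2} {out.3, y4.2, y4.3} {y1.1} {y1.2, y3.1, y3.2, y3.3} {y1.3} {y2.1} {y2.2} {y2.3} {y4.1}

{out.1} {out.2} {out.3, y4.2, y4.3} {y1.1} {y1.2, y3.1, y3.2, y3.3} {y1.3} {y2.1} {y2.2} {y2.3} {y4.1}


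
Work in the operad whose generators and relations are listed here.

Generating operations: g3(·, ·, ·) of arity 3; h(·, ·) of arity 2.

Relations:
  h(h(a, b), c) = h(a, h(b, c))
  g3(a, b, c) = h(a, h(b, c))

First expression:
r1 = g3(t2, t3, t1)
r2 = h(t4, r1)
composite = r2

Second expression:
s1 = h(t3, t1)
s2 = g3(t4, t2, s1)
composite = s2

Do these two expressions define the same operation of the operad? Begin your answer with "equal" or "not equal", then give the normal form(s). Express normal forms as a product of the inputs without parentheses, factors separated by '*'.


equal; the common form is t4 * t2 * t3 * t1

In normal form, the first expression is t4 * t2 * t3 * t1
In normal form, the second expression is t4 * t2 * t3 * t1
Both agree, so they are equal.


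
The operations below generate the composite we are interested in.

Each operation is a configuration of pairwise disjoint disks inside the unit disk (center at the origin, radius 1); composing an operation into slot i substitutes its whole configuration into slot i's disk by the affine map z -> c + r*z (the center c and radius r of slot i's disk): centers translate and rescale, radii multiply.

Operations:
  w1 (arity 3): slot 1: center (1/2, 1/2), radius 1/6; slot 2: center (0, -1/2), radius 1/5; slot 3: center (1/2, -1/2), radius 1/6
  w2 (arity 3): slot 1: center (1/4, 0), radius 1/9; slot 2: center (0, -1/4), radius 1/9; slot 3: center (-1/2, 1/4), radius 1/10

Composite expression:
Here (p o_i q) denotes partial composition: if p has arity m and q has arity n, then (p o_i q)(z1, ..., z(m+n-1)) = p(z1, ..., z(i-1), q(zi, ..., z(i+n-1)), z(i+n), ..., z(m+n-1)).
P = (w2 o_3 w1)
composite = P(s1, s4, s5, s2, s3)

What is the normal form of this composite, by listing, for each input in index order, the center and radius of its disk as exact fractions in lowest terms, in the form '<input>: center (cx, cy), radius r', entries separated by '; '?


s1: center (1/4, 0), radius 1/9; s2: center (-1/2, 1/5), radius 1/50; s3: center (-9/20, 1/5), radius 1/60; s4: center (0, -1/4), radius 1/9; s5: center (-9/20, 3/10), radius 1/60

Only the slot chain above each s matters under w2; compose those maps.
input s1: applying the 1 nested substitution gives center (1/4, 0), radius 1/9
input s4: applying the 1 nested substitution gives center (0, -1/4), radius 1/9
input s5: applying the 2 nested substitutions gives center (-9/20, 3/10), radius 1/60
input s2: applying the 2 nested substitutions gives center (-1/2, 1/5), radius 1/50
input s3: applying the 2 nested substitutions gives center (-9/20, 1/5), radius 1/60


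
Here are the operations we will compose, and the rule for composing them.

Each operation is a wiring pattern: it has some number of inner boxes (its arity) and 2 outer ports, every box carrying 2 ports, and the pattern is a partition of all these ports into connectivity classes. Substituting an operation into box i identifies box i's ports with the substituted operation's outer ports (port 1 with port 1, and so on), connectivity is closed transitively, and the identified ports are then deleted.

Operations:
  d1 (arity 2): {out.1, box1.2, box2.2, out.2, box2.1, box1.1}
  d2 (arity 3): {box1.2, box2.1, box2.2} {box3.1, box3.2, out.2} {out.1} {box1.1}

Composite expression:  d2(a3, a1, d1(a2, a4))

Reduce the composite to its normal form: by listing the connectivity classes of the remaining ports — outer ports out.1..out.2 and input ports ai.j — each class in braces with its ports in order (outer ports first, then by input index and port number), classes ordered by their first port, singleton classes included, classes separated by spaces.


{out.1} {out.2, a2.1, a2.2, a4.1, a4.2} {a1.1, a1.2, a3.2} {a3.1}

Connectivity passes through glued d2-boundaries; trace each wire chain.
through d1, on inputs (a2, a4): {out.1, out.2, a2.1, a2.2, a4.1, a4.2} (out.j = stage outer ports)
through d2, on inputs (a3, a1, a2, a4): {out.1} {out.2, a2.1, a2.2, a4.1, a4.2} {a1.1, a1.2, a3.2} {a3.1} (out.j = stage outer ports)


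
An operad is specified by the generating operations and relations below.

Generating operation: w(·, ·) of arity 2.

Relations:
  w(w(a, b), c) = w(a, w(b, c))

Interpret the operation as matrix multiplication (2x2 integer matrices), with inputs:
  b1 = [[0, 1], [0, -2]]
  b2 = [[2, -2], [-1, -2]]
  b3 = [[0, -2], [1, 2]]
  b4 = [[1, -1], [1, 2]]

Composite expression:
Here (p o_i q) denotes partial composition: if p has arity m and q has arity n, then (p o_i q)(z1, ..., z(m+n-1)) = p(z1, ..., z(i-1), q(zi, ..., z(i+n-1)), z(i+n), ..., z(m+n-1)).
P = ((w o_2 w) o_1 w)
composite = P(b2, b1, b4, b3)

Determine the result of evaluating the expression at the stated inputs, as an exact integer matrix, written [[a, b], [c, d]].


[[12, 12], [6, 6]]


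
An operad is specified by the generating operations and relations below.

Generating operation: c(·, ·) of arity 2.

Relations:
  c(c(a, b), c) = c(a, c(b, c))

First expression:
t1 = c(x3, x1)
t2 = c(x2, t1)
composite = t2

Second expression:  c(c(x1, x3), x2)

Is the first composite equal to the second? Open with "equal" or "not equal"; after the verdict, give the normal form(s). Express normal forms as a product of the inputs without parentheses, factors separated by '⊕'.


The first expression, normalized: x2 ⊕ x3 ⊕ x1
The second expression, normalized: x1 ⊕ x3 ⊕ x2
The forms do not match — not equal.

not equal: they reduce to x2 ⊕ x3 ⊕ x1 and x1 ⊕ x3 ⊕ x2


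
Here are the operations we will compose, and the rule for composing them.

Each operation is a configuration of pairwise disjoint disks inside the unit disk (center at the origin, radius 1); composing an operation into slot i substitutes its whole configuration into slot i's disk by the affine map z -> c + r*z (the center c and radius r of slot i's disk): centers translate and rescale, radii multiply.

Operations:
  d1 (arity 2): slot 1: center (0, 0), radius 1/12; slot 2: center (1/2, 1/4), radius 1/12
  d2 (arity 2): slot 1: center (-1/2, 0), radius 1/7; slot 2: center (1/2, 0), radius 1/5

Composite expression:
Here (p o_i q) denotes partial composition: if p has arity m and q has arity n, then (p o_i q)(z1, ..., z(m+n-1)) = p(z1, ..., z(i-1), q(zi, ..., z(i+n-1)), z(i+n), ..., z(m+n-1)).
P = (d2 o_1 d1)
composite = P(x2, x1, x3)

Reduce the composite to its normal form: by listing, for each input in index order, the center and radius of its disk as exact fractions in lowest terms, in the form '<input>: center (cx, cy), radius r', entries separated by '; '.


Affine substitution under d2: radii multiply and x-centers shift.
x2: after 2 affine steps, its disk has center (-1/2, 0), radius 1/84
x1: after 2 affine steps, its disk has center (-3/7, 1/28), radius 1/84
x3: after 1 affine step, its disk has center (1/2, 0), radius 1/5

x1: center (-3/7, 1/28), radius 1/84; x2: center (-1/2, 0), radius 1/84; x3: center (1/2, 0), radius 1/5


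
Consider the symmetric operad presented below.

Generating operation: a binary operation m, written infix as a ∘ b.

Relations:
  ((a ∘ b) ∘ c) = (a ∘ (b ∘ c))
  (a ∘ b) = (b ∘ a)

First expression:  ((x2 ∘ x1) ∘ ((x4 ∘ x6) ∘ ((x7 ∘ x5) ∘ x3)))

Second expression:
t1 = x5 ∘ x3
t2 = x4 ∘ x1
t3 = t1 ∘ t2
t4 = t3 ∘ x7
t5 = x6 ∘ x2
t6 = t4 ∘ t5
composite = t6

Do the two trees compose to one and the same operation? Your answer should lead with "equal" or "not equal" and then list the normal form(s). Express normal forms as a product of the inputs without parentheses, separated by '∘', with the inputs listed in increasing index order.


equal; both compose to x1 ∘ x2 ∘ x3 ∘ x4 ∘ x5 ∘ x6 ∘ x7

Reducing the first expression gives x1 ∘ x2 ∘ x3 ∘ x4 ∘ x5 ∘ x6 ∘ x7
Reducing the second expression gives x1 ∘ x2 ∘ x3 ∘ x4 ∘ x5 ∘ x6 ∘ x7
The normal forms match — equal.


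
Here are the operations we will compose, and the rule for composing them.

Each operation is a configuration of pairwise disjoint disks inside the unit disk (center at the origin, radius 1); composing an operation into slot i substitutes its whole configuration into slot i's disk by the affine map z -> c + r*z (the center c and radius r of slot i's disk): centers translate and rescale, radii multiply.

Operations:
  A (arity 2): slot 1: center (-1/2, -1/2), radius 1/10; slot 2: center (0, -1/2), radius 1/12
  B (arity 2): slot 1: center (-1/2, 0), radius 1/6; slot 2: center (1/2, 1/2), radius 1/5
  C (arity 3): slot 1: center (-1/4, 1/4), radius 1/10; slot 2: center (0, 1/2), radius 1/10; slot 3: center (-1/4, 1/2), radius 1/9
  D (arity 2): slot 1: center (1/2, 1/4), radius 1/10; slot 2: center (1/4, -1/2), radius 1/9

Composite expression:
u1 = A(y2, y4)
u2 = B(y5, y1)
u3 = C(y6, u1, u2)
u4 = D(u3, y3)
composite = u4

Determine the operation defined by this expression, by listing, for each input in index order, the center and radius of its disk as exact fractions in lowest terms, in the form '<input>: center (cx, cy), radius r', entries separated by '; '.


y1: center (173/360, 11/36), radius 1/450; y2: center (99/200, 59/200), radius 1/1000; y3: center (1/4, -1/2), radius 1/9; y4: center (1/2, 59/200), radius 1/1200; y5: center (169/360, 3/10), radius 1/540; y6: center (19/40, 11/40), radius 1/100

Each y-disk chains the slot maps above it in D; radii multiply.
y6: after 2 affine steps, its disk has center (19/40, 11/40), radius 1/100
y2: after 3 affine steps, its disk has center (99/200, 59/200), radius 1/1000
y4: after 3 affine steps, its disk has center (1/2, 59/200), radius 1/1200
y5: after 3 affine steps, its disk has center (169/360, 3/10), radius 1/540
y1: after 3 affine steps, its disk has center (173/360, 11/36), radius 1/450
y3: after 1 affine step, its disk has center (1/4, -1/2), radius 1/9


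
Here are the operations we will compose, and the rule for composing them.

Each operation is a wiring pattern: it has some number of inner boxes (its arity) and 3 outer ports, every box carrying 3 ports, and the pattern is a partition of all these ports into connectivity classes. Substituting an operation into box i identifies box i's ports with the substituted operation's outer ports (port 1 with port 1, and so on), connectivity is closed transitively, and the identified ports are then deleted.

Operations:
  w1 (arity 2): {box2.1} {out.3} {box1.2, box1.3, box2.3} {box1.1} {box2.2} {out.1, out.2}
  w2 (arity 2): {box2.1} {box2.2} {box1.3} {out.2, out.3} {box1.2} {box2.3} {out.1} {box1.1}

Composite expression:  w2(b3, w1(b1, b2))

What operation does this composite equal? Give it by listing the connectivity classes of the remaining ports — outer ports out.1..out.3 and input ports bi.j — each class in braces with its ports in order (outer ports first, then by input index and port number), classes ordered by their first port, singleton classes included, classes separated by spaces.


{out.1} {out.2, out.3} {b1.1} {b1.2, b1.3, b2.3} {b2.1} {b2.2} {b3.1} {b3.2} {b3.3}


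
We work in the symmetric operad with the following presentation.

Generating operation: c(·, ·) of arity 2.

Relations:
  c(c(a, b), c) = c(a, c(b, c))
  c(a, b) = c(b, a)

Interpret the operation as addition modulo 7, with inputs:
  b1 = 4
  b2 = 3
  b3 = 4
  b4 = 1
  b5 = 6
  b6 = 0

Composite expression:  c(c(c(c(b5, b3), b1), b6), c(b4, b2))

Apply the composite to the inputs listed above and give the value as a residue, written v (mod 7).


4 (mod 7)

c(b5, b3) = 3
c(c(b5, b3), b1) = 0
c(c(c(b5, b3), b1), b6) = 0
c(b4, b2) = 4
c(c(c(c(b5, b3), b1), b6), c(b4, b2)) = 4


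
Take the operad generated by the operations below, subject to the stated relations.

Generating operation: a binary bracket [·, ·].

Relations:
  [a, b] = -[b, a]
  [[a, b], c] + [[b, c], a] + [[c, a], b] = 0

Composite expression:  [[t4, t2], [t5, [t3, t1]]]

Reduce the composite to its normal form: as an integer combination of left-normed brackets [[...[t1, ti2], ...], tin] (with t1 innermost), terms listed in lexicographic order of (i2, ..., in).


[[[[t1, t3], t5], t2], t4] - [[[[t1, t3], t5], t4], t2]

A multilinear Lie element is pinned by t1-initial words (t1 innermost).
Composite bracket: [[t4, t2], [t5, [t3, t1]]]
Under [a, b] = ab - ba we get 16 signed associative words (2^4 = 16).
Collect the words opening with t1:
  t1t3t5t2t4 appears with sign +1, giving the term +[[[[t1, t3], t5], t2], t4]
  t1t3t5t4t2 appears with sign -1, giving the term -[[[[t1, t3], t5], t4], t2]


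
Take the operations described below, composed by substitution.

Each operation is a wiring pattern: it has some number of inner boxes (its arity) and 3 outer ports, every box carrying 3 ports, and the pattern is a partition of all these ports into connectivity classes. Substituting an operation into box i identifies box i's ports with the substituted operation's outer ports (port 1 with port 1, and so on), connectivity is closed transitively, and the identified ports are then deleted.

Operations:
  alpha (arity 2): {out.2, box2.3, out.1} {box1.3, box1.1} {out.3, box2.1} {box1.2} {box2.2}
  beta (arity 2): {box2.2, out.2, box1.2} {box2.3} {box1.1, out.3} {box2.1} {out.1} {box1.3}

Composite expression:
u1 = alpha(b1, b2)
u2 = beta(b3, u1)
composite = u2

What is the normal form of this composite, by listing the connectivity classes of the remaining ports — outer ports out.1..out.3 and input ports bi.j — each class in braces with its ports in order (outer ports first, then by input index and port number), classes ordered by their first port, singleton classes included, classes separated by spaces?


Two ports join when wires chain via beta-identified ports.
stage alpha: inputs (b1, b2), connectivity {out.1, out.2, b2.3} {out.3, b2.1} {b1.1, b1.3} {b1.2} {b2.2}, out.j its boundary
stage beta: inputs (b3, b1, b2), connectivity {out.1} {out.2, b2.3, b3.2} {out.3, b3.1} {b1.1, b1.3} {b1.2} {b2.1} {b2.2} {b3.3}, out.j its boundary

{out.1} {out.2, b2.3, b3.2} {out.3, b3.1} {b1.1, b1.3} {b1.2} {b2.1} {b2.2} {b3.3}


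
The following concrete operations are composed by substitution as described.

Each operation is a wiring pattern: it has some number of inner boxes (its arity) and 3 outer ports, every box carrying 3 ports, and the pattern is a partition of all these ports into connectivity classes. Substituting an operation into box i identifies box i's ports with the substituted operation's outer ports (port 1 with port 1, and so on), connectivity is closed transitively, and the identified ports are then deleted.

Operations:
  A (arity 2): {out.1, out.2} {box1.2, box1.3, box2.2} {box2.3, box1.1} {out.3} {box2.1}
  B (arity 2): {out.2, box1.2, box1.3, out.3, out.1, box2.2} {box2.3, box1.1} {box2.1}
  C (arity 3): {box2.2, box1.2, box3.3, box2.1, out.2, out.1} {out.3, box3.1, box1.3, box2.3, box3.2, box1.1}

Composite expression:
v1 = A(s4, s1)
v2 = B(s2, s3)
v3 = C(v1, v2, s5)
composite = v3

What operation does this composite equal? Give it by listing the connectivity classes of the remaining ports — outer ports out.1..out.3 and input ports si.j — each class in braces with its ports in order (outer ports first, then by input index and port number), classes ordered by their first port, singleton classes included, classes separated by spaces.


{out.1, out.2, out.3, s2.2, s2.3, s3.2, s5.1, s5.2, s5.3} {s1.1} {s1.2, s4.2, s4.3} {s1.3, s4.1} {s2.1, s3.3} {s3.1}

Reachability decides: close wires over C-identified ports.
after A, the pattern on (s4, s1) reads {out.1, out.2} {out.3} {s1.1} {s1.2, s4.2, s4.3} {s1.3, s4.1} (out.j = its outer ports)
after B, the pattern on (s2, s3) reads {out.1, out.2, out.3, s2.2, s2.3, s3.2} {s2.1, s3.3} {s3.1} (out.j = its outer ports)
after C, the pattern on (s4, s1, s2, s3, s5) reads {out.1, out.2, out.3, s2.2, s2.3, s3.2, s5.1, s5.2, s5.3} {s1.1} {s1.2, s4.2, s4.3} {s1.3, s4.1} {s2.1, s3.3} {s3.1} (out.j = its outer ports)


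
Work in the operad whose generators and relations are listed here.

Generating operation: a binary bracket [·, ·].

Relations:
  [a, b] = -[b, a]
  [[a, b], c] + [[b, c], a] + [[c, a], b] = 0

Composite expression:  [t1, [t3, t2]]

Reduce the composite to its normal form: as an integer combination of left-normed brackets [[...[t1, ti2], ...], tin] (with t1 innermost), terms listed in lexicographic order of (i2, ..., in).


-[[t1, t2], t3] + [[t1, t3], t2]

Skip Jacobi rewriting: expand, keep t1-initial words, read off terms.
Composite bracket: [t1, [t3, t2]]
The bracket unfolds into 4 signed words via [a, b] = ab - ba (2^2 = 4).
Collect the words opening with t1:
  word t1t2t3 has sign -1, contributing -[[t1, t2], t3]
  word t1t3t2 has sign +1, contributing +[[t1, t3], t2]
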